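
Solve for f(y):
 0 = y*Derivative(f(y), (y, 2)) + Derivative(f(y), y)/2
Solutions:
 f(y) = C1 + C2*sqrt(y)


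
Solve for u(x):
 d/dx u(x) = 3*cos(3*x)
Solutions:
 u(x) = C1 + sin(3*x)


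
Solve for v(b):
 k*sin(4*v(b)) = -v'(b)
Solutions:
 v(b) = -acos((-C1 - exp(8*b*k))/(C1 - exp(8*b*k)))/4 + pi/2
 v(b) = acos((-C1 - exp(8*b*k))/(C1 - exp(8*b*k)))/4


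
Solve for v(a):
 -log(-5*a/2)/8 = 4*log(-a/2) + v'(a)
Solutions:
 v(a) = C1 - 33*a*log(-a)/8 + a*(-log(5) + 33*log(2) + 33)/8


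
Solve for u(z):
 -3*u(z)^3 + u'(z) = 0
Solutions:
 u(z) = -sqrt(2)*sqrt(-1/(C1 + 3*z))/2
 u(z) = sqrt(2)*sqrt(-1/(C1 + 3*z))/2


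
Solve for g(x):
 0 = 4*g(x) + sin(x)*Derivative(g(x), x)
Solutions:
 g(x) = C1*(cos(x)^2 + 2*cos(x) + 1)/(cos(x)^2 - 2*cos(x) + 1)


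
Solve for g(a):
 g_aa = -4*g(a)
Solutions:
 g(a) = C1*sin(2*a) + C2*cos(2*a)


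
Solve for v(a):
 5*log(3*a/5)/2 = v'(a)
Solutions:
 v(a) = C1 + 5*a*log(a)/2 - 5*a*log(5)/2 - 5*a/2 + 5*a*log(3)/2


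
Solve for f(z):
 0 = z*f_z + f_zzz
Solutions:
 f(z) = C1 + Integral(C2*airyai(-z) + C3*airybi(-z), z)


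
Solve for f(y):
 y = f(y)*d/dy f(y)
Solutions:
 f(y) = -sqrt(C1 + y^2)
 f(y) = sqrt(C1 + y^2)


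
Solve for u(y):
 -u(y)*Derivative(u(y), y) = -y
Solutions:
 u(y) = -sqrt(C1 + y^2)
 u(y) = sqrt(C1 + y^2)


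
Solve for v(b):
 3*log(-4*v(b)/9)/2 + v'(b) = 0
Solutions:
 2*Integral(1/(log(-_y) - 2*log(3) + 2*log(2)), (_y, v(b)))/3 = C1 - b


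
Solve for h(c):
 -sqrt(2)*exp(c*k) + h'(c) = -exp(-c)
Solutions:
 h(c) = C1 + exp(-c) + sqrt(2)*exp(c*k)/k


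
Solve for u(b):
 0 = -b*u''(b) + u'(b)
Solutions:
 u(b) = C1 + C2*b^2


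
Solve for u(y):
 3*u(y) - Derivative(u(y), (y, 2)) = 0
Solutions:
 u(y) = C1*exp(-sqrt(3)*y) + C2*exp(sqrt(3)*y)


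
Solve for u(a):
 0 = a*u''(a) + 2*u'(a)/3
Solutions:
 u(a) = C1 + C2*a^(1/3)


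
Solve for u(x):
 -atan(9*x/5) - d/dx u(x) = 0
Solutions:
 u(x) = C1 - x*atan(9*x/5) + 5*log(81*x^2 + 25)/18


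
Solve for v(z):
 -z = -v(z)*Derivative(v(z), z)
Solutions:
 v(z) = -sqrt(C1 + z^2)
 v(z) = sqrt(C1 + z^2)


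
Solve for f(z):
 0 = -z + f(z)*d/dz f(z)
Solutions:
 f(z) = -sqrt(C1 + z^2)
 f(z) = sqrt(C1 + z^2)


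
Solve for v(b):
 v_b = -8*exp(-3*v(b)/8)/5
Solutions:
 v(b) = 8*log(C1 - 3*b/5)/3
 v(b) = 8*log(5^(2/3)*(-3^(1/3) - 3^(5/6)*I)*(C1 - 8*b)^(1/3)/20)
 v(b) = 8*log(5^(2/3)*(-3^(1/3) + 3^(5/6)*I)*(C1 - 8*b)^(1/3)/20)


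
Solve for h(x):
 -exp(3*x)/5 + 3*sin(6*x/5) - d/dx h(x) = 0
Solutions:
 h(x) = C1 - exp(3*x)/15 - 5*cos(6*x/5)/2


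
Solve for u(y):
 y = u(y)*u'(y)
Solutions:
 u(y) = -sqrt(C1 + y^2)
 u(y) = sqrt(C1 + y^2)


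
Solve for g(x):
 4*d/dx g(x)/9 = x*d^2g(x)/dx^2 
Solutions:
 g(x) = C1 + C2*x^(13/9)


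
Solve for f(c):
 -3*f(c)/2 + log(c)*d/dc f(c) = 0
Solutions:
 f(c) = C1*exp(3*li(c)/2)


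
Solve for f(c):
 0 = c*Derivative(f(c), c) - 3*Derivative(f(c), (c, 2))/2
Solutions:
 f(c) = C1 + C2*erfi(sqrt(3)*c/3)


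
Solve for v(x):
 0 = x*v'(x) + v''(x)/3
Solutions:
 v(x) = C1 + C2*erf(sqrt(6)*x/2)


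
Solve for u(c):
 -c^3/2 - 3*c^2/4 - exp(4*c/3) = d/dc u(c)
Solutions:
 u(c) = C1 - c^4/8 - c^3/4 - 3*exp(4*c/3)/4


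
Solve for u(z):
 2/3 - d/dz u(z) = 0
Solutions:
 u(z) = C1 + 2*z/3


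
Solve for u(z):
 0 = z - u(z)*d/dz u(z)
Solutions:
 u(z) = -sqrt(C1 + z^2)
 u(z) = sqrt(C1 + z^2)


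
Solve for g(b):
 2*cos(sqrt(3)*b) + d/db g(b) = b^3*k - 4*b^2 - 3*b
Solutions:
 g(b) = C1 + b^4*k/4 - 4*b^3/3 - 3*b^2/2 - 2*sqrt(3)*sin(sqrt(3)*b)/3


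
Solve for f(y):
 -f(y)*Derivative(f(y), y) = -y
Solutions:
 f(y) = -sqrt(C1 + y^2)
 f(y) = sqrt(C1 + y^2)


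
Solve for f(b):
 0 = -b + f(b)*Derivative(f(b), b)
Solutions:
 f(b) = -sqrt(C1 + b^2)
 f(b) = sqrt(C1 + b^2)


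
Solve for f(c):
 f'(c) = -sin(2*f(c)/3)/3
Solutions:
 c/3 + 3*log(cos(2*f(c)/3) - 1)/4 - 3*log(cos(2*f(c)/3) + 1)/4 = C1


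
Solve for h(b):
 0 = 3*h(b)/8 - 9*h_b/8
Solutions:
 h(b) = C1*exp(b/3)


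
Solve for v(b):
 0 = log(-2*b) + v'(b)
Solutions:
 v(b) = C1 - b*log(-b) + b*(1 - log(2))


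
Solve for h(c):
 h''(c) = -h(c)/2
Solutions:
 h(c) = C1*sin(sqrt(2)*c/2) + C2*cos(sqrt(2)*c/2)


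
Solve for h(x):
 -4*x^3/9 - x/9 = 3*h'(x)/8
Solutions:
 h(x) = C1 - 8*x^4/27 - 4*x^2/27


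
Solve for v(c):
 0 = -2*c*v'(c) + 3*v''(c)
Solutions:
 v(c) = C1 + C2*erfi(sqrt(3)*c/3)


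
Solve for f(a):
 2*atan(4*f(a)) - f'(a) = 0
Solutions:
 Integral(1/atan(4*_y), (_y, f(a))) = C1 + 2*a


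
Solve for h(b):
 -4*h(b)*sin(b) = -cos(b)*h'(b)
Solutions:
 h(b) = C1/cos(b)^4


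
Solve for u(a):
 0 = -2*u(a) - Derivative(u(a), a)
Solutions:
 u(a) = C1*exp(-2*a)


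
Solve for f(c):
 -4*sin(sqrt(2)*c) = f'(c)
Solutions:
 f(c) = C1 + 2*sqrt(2)*cos(sqrt(2)*c)


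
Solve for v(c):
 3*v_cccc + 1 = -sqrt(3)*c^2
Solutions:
 v(c) = C1 + C2*c + C3*c^2 + C4*c^3 - sqrt(3)*c^6/1080 - c^4/72


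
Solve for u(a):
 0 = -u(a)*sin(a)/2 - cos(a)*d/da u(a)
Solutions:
 u(a) = C1*sqrt(cos(a))


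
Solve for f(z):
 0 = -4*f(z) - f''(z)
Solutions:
 f(z) = C1*sin(2*z) + C2*cos(2*z)


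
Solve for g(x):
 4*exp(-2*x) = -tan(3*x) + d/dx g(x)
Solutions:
 g(x) = C1 + log(tan(3*x)^2 + 1)/6 - 2*exp(-2*x)


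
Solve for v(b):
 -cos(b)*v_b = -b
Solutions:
 v(b) = C1 + Integral(b/cos(b), b)


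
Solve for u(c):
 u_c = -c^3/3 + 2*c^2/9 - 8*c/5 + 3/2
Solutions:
 u(c) = C1 - c^4/12 + 2*c^3/27 - 4*c^2/5 + 3*c/2


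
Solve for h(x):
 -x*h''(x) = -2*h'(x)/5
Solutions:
 h(x) = C1 + C2*x^(7/5)


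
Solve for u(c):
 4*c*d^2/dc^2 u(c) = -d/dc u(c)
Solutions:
 u(c) = C1 + C2*c^(3/4)


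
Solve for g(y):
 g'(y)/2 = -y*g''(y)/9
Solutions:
 g(y) = C1 + C2/y^(7/2)


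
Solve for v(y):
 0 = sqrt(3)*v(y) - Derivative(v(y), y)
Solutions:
 v(y) = C1*exp(sqrt(3)*y)


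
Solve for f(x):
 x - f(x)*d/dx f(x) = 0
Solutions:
 f(x) = -sqrt(C1 + x^2)
 f(x) = sqrt(C1 + x^2)


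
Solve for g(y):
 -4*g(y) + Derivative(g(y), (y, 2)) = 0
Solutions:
 g(y) = C1*exp(-2*y) + C2*exp(2*y)


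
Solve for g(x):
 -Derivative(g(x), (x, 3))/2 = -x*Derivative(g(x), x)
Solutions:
 g(x) = C1 + Integral(C2*airyai(2^(1/3)*x) + C3*airybi(2^(1/3)*x), x)


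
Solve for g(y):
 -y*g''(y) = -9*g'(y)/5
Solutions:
 g(y) = C1 + C2*y^(14/5)


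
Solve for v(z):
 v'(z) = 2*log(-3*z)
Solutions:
 v(z) = C1 + 2*z*log(-z) + 2*z*(-1 + log(3))


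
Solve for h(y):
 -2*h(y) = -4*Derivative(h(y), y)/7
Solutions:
 h(y) = C1*exp(7*y/2)


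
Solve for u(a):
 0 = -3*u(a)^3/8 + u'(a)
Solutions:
 u(a) = -2*sqrt(-1/(C1 + 3*a))
 u(a) = 2*sqrt(-1/(C1 + 3*a))


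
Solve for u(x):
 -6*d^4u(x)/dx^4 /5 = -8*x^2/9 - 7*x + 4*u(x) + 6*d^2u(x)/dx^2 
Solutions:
 u(x) = C1*sin(sqrt(6)*x*sqrt(15 - sqrt(105))/6) + C2*sin(sqrt(6)*x*sqrt(sqrt(105) + 15)/6) + C3*cos(sqrt(6)*x*sqrt(15 - sqrt(105))/6) + C4*cos(sqrt(6)*x*sqrt(sqrt(105) + 15)/6) + 2*x^2/9 + 7*x/4 - 2/3


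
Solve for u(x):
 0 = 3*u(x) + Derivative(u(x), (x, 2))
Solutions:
 u(x) = C1*sin(sqrt(3)*x) + C2*cos(sqrt(3)*x)


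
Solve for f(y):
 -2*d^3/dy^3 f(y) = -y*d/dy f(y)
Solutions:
 f(y) = C1 + Integral(C2*airyai(2^(2/3)*y/2) + C3*airybi(2^(2/3)*y/2), y)


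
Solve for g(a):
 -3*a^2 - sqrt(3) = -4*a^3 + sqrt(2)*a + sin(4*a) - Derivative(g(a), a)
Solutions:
 g(a) = C1 - a^4 + a^3 + sqrt(2)*a^2/2 + sqrt(3)*a - cos(4*a)/4


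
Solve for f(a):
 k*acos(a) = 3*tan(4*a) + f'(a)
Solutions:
 f(a) = C1 + k*(a*acos(a) - sqrt(1 - a^2)) + 3*log(cos(4*a))/4


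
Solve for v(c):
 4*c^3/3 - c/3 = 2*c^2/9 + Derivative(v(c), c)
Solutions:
 v(c) = C1 + c^4/3 - 2*c^3/27 - c^2/6


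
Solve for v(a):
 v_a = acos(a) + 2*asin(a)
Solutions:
 v(a) = C1 + a*acos(a) + 2*a*asin(a) + sqrt(1 - a^2)


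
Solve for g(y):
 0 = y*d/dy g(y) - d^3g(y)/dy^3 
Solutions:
 g(y) = C1 + Integral(C2*airyai(y) + C3*airybi(y), y)


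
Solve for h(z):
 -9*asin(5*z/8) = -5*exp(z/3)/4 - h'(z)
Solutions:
 h(z) = C1 + 9*z*asin(5*z/8) + 9*sqrt(64 - 25*z^2)/5 - 15*exp(z/3)/4


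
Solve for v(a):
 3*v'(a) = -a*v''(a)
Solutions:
 v(a) = C1 + C2/a^2


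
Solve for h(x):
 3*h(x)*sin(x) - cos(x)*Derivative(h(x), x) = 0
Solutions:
 h(x) = C1/cos(x)^3


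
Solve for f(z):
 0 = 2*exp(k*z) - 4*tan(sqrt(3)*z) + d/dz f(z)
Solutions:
 f(z) = C1 - 2*Piecewise((exp(k*z)/k, Ne(k, 0)), (z, True)) - 4*sqrt(3)*log(cos(sqrt(3)*z))/3


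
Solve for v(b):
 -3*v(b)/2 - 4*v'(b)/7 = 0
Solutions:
 v(b) = C1*exp(-21*b/8)


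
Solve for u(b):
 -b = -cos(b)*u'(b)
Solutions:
 u(b) = C1 + Integral(b/cos(b), b)


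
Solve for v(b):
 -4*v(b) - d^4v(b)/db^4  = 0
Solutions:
 v(b) = (C1*sin(b) + C2*cos(b))*exp(-b) + (C3*sin(b) + C4*cos(b))*exp(b)


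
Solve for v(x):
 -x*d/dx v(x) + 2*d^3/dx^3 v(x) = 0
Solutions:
 v(x) = C1 + Integral(C2*airyai(2^(2/3)*x/2) + C3*airybi(2^(2/3)*x/2), x)


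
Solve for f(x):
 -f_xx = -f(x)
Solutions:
 f(x) = C1*exp(-x) + C2*exp(x)


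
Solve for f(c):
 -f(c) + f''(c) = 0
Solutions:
 f(c) = C1*exp(-c) + C2*exp(c)


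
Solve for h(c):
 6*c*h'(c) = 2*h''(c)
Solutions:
 h(c) = C1 + C2*erfi(sqrt(6)*c/2)


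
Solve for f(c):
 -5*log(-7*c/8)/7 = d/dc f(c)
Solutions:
 f(c) = C1 - 5*c*log(-c)/7 + 5*c*(-log(7) + 1 + 3*log(2))/7


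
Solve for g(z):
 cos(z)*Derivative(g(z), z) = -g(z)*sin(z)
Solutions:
 g(z) = C1*cos(z)


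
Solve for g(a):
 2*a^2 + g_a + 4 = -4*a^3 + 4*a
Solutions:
 g(a) = C1 - a^4 - 2*a^3/3 + 2*a^2 - 4*a


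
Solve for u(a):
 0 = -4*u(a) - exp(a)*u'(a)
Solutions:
 u(a) = C1*exp(4*exp(-a))


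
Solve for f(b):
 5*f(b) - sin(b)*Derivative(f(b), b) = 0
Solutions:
 f(b) = C1*sqrt(cos(b) - 1)*(cos(b)^2 - 2*cos(b) + 1)/(sqrt(cos(b) + 1)*(cos(b)^2 + 2*cos(b) + 1))


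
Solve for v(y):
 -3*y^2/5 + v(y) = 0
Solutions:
 v(y) = 3*y^2/5


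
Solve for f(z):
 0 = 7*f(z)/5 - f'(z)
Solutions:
 f(z) = C1*exp(7*z/5)


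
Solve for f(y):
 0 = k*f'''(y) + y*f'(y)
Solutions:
 f(y) = C1 + Integral(C2*airyai(y*(-1/k)^(1/3)) + C3*airybi(y*(-1/k)^(1/3)), y)


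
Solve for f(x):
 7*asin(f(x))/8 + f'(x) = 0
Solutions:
 Integral(1/asin(_y), (_y, f(x))) = C1 - 7*x/8


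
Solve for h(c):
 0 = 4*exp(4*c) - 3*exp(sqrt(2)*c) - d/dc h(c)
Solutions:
 h(c) = C1 + exp(4*c) - 3*sqrt(2)*exp(sqrt(2)*c)/2


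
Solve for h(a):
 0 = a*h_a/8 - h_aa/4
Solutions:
 h(a) = C1 + C2*erfi(a/2)


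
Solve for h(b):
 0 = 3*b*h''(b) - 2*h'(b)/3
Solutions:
 h(b) = C1 + C2*b^(11/9)


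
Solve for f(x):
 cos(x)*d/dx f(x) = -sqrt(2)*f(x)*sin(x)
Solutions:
 f(x) = C1*cos(x)^(sqrt(2))


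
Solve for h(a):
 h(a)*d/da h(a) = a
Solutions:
 h(a) = -sqrt(C1 + a^2)
 h(a) = sqrt(C1 + a^2)


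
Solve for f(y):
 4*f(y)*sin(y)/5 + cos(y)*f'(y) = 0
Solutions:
 f(y) = C1*cos(y)^(4/5)


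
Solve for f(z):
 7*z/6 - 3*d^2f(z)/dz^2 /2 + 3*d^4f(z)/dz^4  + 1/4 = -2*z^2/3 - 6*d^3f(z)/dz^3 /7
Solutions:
 f(z) = C1 + C2*z + C3*exp(z*(-2 + sqrt(102))/14) + C4*exp(-z*(2 + sqrt(102))/14) + z^4/27 + 3*z^3/14 + 2363*z^2/1764


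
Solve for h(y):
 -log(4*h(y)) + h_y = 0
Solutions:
 -Integral(1/(log(_y) + 2*log(2)), (_y, h(y))) = C1 - y


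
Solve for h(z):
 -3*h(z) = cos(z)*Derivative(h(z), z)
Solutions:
 h(z) = C1*(sin(z) - 1)^(3/2)/(sin(z) + 1)^(3/2)


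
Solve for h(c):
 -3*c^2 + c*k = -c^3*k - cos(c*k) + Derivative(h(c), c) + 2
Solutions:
 h(c) = C1 + c^4*k/4 - c^3 + c^2*k/2 - 2*c + sin(c*k)/k


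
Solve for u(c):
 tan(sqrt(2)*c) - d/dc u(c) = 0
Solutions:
 u(c) = C1 - sqrt(2)*log(cos(sqrt(2)*c))/2


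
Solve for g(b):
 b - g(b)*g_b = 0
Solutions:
 g(b) = -sqrt(C1 + b^2)
 g(b) = sqrt(C1 + b^2)


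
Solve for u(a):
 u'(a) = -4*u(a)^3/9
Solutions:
 u(a) = -3*sqrt(2)*sqrt(-1/(C1 - 4*a))/2
 u(a) = 3*sqrt(2)*sqrt(-1/(C1 - 4*a))/2


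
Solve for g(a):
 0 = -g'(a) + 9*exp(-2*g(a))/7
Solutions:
 g(a) = log(-sqrt(C1 + 126*a)) - log(7)
 g(a) = log(C1 + 126*a)/2 - log(7)


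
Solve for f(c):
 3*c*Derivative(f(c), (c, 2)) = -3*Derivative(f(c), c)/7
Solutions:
 f(c) = C1 + C2*c^(6/7)


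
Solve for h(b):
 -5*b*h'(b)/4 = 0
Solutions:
 h(b) = C1


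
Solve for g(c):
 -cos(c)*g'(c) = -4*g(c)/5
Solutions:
 g(c) = C1*(sin(c) + 1)^(2/5)/(sin(c) - 1)^(2/5)


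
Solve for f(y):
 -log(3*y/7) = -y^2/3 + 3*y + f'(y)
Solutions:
 f(y) = C1 + y^3/9 - 3*y^2/2 - y*log(y) + y*log(7/3) + y


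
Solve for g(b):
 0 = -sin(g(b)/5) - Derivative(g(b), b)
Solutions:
 b + 5*log(cos(g(b)/5) - 1)/2 - 5*log(cos(g(b)/5) + 1)/2 = C1


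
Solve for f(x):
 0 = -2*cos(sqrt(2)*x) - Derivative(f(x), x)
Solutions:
 f(x) = C1 - sqrt(2)*sin(sqrt(2)*x)


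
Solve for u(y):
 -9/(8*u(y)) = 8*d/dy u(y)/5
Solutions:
 u(y) = -sqrt(C1 - 90*y)/8
 u(y) = sqrt(C1 - 90*y)/8


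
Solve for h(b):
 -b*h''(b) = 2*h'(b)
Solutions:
 h(b) = C1 + C2/b


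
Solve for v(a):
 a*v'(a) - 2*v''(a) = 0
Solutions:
 v(a) = C1 + C2*erfi(a/2)


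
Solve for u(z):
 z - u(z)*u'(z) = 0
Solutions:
 u(z) = -sqrt(C1 + z^2)
 u(z) = sqrt(C1 + z^2)


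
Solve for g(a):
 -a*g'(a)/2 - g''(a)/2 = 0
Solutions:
 g(a) = C1 + C2*erf(sqrt(2)*a/2)


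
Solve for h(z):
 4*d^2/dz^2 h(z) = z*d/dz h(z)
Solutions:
 h(z) = C1 + C2*erfi(sqrt(2)*z/4)


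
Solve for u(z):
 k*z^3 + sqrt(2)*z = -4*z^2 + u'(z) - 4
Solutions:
 u(z) = C1 + k*z^4/4 + 4*z^3/3 + sqrt(2)*z^2/2 + 4*z


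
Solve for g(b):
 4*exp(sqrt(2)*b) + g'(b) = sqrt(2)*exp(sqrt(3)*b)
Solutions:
 g(b) = C1 - 2*sqrt(2)*exp(sqrt(2)*b) + sqrt(6)*exp(sqrt(3)*b)/3


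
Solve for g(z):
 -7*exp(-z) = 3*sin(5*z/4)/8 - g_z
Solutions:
 g(z) = C1 - 3*cos(5*z/4)/10 - 7*exp(-z)


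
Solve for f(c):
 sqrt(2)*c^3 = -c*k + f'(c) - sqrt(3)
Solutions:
 f(c) = C1 + sqrt(2)*c^4/4 + c^2*k/2 + sqrt(3)*c


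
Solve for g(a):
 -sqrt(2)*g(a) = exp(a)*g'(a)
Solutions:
 g(a) = C1*exp(sqrt(2)*exp(-a))


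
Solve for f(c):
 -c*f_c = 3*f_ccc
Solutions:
 f(c) = C1 + Integral(C2*airyai(-3^(2/3)*c/3) + C3*airybi(-3^(2/3)*c/3), c)


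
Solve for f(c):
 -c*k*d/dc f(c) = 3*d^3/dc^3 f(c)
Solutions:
 f(c) = C1 + Integral(C2*airyai(3^(2/3)*c*(-k)^(1/3)/3) + C3*airybi(3^(2/3)*c*(-k)^(1/3)/3), c)


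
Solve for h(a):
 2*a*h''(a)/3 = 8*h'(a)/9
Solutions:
 h(a) = C1 + C2*a^(7/3)


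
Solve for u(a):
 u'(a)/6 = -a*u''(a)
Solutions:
 u(a) = C1 + C2*a^(5/6)


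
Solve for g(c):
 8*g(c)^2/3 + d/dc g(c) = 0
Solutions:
 g(c) = 3/(C1 + 8*c)


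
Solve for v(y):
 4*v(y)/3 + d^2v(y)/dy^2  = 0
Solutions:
 v(y) = C1*sin(2*sqrt(3)*y/3) + C2*cos(2*sqrt(3)*y/3)


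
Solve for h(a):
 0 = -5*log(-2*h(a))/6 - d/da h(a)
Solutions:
 6*Integral(1/(log(-_y) + log(2)), (_y, h(a)))/5 = C1 - a


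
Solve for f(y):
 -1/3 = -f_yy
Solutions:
 f(y) = C1 + C2*y + y^2/6


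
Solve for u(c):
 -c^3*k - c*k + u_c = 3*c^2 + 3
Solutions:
 u(c) = C1 + c^4*k/4 + c^3 + c^2*k/2 + 3*c


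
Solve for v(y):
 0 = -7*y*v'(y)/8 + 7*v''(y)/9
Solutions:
 v(y) = C1 + C2*erfi(3*y/4)


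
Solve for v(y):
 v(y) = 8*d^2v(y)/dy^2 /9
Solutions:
 v(y) = C1*exp(-3*sqrt(2)*y/4) + C2*exp(3*sqrt(2)*y/4)


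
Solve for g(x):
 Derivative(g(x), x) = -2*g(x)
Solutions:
 g(x) = C1*exp(-2*x)


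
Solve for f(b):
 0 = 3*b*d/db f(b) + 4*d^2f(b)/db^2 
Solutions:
 f(b) = C1 + C2*erf(sqrt(6)*b/4)


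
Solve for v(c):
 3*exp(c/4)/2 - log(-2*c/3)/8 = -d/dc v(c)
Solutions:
 v(c) = C1 + c*log(-c)/8 + c*(-log(3) - 1 + log(2))/8 - 6*exp(c/4)


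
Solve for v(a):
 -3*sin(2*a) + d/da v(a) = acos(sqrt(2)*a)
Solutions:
 v(a) = C1 + a*acos(sqrt(2)*a) - sqrt(2)*sqrt(1 - 2*a^2)/2 - 3*cos(2*a)/2


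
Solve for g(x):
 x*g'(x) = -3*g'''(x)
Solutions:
 g(x) = C1 + Integral(C2*airyai(-3^(2/3)*x/3) + C3*airybi(-3^(2/3)*x/3), x)


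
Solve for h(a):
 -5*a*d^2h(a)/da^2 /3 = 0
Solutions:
 h(a) = C1 + C2*a


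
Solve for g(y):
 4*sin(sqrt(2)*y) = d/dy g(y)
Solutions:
 g(y) = C1 - 2*sqrt(2)*cos(sqrt(2)*y)


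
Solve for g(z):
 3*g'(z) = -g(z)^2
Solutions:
 g(z) = 3/(C1 + z)


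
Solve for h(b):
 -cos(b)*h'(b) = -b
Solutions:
 h(b) = C1 + Integral(b/cos(b), b)


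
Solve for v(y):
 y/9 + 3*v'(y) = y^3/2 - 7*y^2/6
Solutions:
 v(y) = C1 + y^4/24 - 7*y^3/54 - y^2/54


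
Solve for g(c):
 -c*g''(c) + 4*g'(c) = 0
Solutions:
 g(c) = C1 + C2*c^5


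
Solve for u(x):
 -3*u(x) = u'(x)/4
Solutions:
 u(x) = C1*exp(-12*x)


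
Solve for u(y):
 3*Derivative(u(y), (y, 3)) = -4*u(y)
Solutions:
 u(y) = C3*exp(-6^(2/3)*y/3) + (C1*sin(2^(2/3)*3^(1/6)*y/2) + C2*cos(2^(2/3)*3^(1/6)*y/2))*exp(6^(2/3)*y/6)


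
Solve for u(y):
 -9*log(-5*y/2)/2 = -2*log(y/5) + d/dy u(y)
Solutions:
 u(y) = C1 - 5*y*log(y)/2 + y*(-7*log(5) + log(10)/2 + 5/2 + 4*log(2) - 9*I*pi/2)


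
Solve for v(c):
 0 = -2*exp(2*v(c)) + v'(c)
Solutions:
 v(c) = log(-sqrt(-1/(C1 + 2*c))) - log(2)/2
 v(c) = log(-1/(C1 + 2*c))/2 - log(2)/2


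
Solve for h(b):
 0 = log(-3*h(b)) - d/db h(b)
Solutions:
 -Integral(1/(log(-_y) + log(3)), (_y, h(b))) = C1 - b


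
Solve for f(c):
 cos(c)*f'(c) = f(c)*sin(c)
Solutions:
 f(c) = C1/cos(c)


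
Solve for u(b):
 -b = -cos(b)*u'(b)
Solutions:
 u(b) = C1 + Integral(b/cos(b), b)


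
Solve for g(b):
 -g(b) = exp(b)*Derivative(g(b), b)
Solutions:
 g(b) = C1*exp(exp(-b))


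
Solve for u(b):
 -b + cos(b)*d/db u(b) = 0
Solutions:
 u(b) = C1 + Integral(b/cos(b), b)


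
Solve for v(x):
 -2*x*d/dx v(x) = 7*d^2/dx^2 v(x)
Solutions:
 v(x) = C1 + C2*erf(sqrt(7)*x/7)


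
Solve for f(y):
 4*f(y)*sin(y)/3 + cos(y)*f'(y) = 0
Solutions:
 f(y) = C1*cos(y)^(4/3)


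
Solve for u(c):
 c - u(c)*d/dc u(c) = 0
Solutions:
 u(c) = -sqrt(C1 + c^2)
 u(c) = sqrt(C1 + c^2)


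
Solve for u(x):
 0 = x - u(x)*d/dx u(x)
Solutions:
 u(x) = -sqrt(C1 + x^2)
 u(x) = sqrt(C1 + x^2)


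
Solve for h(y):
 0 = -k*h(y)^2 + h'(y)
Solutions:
 h(y) = -1/(C1 + k*y)


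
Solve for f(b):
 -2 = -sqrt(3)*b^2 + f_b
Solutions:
 f(b) = C1 + sqrt(3)*b^3/3 - 2*b


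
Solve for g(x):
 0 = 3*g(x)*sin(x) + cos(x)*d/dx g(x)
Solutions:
 g(x) = C1*cos(x)^3


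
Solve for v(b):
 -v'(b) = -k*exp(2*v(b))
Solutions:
 v(b) = log(-sqrt(-1/(C1 + b*k))) - log(2)/2
 v(b) = log(-1/(C1 + b*k))/2 - log(2)/2


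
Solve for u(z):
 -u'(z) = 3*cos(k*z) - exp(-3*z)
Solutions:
 u(z) = C1 - exp(-3*z)/3 - 3*sin(k*z)/k


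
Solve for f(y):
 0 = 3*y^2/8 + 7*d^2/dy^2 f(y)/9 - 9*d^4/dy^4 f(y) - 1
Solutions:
 f(y) = C1 + C2*y + C3*exp(-sqrt(7)*y/9) + C4*exp(sqrt(7)*y/9) - 9*y^4/224 - 1935*y^2/392


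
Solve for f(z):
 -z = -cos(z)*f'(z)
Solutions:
 f(z) = C1 + Integral(z/cos(z), z)


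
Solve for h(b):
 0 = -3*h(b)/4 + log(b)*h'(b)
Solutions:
 h(b) = C1*exp(3*li(b)/4)


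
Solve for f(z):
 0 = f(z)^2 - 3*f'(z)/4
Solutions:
 f(z) = -3/(C1 + 4*z)


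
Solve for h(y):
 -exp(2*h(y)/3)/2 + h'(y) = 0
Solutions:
 h(y) = 3*log(-sqrt(-1/(C1 + y))) + 3*log(3)/2
 h(y) = 3*log(-1/(C1 + y))/2 + 3*log(3)/2


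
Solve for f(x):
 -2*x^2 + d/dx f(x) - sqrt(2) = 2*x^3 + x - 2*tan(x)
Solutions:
 f(x) = C1 + x^4/2 + 2*x^3/3 + x^2/2 + sqrt(2)*x + 2*log(cos(x))


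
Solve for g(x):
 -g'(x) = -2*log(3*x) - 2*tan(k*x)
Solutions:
 g(x) = C1 + 2*x*log(x) - 2*x + 2*x*log(3) + 2*Piecewise((-log(cos(k*x))/k, Ne(k, 0)), (0, True))


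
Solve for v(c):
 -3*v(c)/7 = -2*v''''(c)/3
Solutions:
 v(c) = C1*exp(-14^(3/4)*sqrt(3)*c/14) + C2*exp(14^(3/4)*sqrt(3)*c/14) + C3*sin(14^(3/4)*sqrt(3)*c/14) + C4*cos(14^(3/4)*sqrt(3)*c/14)


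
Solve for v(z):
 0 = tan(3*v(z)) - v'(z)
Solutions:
 v(z) = -asin(C1*exp(3*z))/3 + pi/3
 v(z) = asin(C1*exp(3*z))/3


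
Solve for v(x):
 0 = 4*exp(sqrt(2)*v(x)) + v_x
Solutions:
 v(x) = sqrt(2)*(2*log(1/(C1 + 4*x)) - log(2))/4


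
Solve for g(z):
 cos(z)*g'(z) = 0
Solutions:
 g(z) = C1


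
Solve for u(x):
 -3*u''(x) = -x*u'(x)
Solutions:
 u(x) = C1 + C2*erfi(sqrt(6)*x/6)


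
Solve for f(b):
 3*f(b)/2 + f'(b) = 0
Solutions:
 f(b) = C1*exp(-3*b/2)


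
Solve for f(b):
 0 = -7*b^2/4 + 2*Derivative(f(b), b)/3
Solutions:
 f(b) = C1 + 7*b^3/8


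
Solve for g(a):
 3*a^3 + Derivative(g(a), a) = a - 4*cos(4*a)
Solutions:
 g(a) = C1 - 3*a^4/4 + a^2/2 - sin(4*a)


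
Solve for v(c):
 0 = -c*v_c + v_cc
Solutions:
 v(c) = C1 + C2*erfi(sqrt(2)*c/2)


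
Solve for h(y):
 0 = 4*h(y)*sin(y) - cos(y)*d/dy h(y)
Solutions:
 h(y) = C1/cos(y)^4


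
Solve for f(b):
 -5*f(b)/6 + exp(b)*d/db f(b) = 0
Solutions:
 f(b) = C1*exp(-5*exp(-b)/6)


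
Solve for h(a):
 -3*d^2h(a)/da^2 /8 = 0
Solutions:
 h(a) = C1 + C2*a


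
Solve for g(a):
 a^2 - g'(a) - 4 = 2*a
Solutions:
 g(a) = C1 + a^3/3 - a^2 - 4*a


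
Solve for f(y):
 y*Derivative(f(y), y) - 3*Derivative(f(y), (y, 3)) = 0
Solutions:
 f(y) = C1 + Integral(C2*airyai(3^(2/3)*y/3) + C3*airybi(3^(2/3)*y/3), y)


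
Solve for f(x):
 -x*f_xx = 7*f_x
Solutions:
 f(x) = C1 + C2/x^6


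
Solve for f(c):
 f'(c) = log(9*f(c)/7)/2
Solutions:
 -2*Integral(1/(log(_y) - log(7) + 2*log(3)), (_y, f(c))) = C1 - c


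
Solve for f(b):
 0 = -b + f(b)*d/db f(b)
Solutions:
 f(b) = -sqrt(C1 + b^2)
 f(b) = sqrt(C1 + b^2)


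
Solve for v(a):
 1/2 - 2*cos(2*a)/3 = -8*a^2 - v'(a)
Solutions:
 v(a) = C1 - 8*a^3/3 - a/2 + 2*sin(a)*cos(a)/3


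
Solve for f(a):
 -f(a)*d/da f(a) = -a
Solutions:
 f(a) = -sqrt(C1 + a^2)
 f(a) = sqrt(C1 + a^2)


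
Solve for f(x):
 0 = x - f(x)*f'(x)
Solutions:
 f(x) = -sqrt(C1 + x^2)
 f(x) = sqrt(C1 + x^2)


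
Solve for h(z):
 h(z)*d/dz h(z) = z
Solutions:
 h(z) = -sqrt(C1 + z^2)
 h(z) = sqrt(C1 + z^2)


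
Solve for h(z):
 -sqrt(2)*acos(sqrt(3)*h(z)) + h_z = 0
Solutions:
 Integral(1/acos(sqrt(3)*_y), (_y, h(z))) = C1 + sqrt(2)*z


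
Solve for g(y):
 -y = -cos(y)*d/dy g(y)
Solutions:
 g(y) = C1 + Integral(y/cos(y), y)


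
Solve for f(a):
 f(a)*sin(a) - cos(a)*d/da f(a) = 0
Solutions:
 f(a) = C1/cos(a)


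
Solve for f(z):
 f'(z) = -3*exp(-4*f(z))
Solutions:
 f(z) = log(-I*(C1 - 12*z)^(1/4))
 f(z) = log(I*(C1 - 12*z)^(1/4))
 f(z) = log(-(C1 - 12*z)^(1/4))
 f(z) = log(C1 - 12*z)/4


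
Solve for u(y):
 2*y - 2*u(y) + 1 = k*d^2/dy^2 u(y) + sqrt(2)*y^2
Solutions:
 u(y) = C1*exp(-sqrt(2)*y*sqrt(-1/k)) + C2*exp(sqrt(2)*y*sqrt(-1/k)) + sqrt(2)*k/2 - sqrt(2)*y^2/2 + y + 1/2


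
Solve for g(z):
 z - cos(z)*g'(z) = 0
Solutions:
 g(z) = C1 + Integral(z/cos(z), z)


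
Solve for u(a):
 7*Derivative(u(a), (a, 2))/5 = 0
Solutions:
 u(a) = C1 + C2*a


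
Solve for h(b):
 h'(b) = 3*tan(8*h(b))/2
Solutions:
 h(b) = -asin(C1*exp(12*b))/8 + pi/8
 h(b) = asin(C1*exp(12*b))/8


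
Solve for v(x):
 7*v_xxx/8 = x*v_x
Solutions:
 v(x) = C1 + Integral(C2*airyai(2*7^(2/3)*x/7) + C3*airybi(2*7^(2/3)*x/7), x)


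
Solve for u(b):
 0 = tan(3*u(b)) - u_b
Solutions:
 u(b) = -asin(C1*exp(3*b))/3 + pi/3
 u(b) = asin(C1*exp(3*b))/3


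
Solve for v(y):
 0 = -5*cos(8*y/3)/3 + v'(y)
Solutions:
 v(y) = C1 + 5*sin(8*y/3)/8


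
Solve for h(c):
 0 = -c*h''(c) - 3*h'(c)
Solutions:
 h(c) = C1 + C2/c^2


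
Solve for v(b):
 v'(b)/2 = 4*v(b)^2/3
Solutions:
 v(b) = -3/(C1 + 8*b)


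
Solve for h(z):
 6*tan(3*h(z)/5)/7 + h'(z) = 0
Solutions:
 h(z) = -5*asin(C1*exp(-18*z/35))/3 + 5*pi/3
 h(z) = 5*asin(C1*exp(-18*z/35))/3


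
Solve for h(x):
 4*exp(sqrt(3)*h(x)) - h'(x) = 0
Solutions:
 h(x) = sqrt(3)*(2*log(-1/(C1 + 4*x)) - log(3))/6


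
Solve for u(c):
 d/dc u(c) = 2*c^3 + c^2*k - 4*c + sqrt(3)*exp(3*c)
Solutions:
 u(c) = C1 + c^4/2 + c^3*k/3 - 2*c^2 + sqrt(3)*exp(3*c)/3


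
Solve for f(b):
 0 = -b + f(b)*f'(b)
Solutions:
 f(b) = -sqrt(C1 + b^2)
 f(b) = sqrt(C1 + b^2)


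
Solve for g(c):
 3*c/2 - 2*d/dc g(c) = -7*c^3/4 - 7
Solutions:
 g(c) = C1 + 7*c^4/32 + 3*c^2/8 + 7*c/2


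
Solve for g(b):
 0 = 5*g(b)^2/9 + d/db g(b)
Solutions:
 g(b) = 9/(C1 + 5*b)


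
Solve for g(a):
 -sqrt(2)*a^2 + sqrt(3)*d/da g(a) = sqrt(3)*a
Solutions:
 g(a) = C1 + sqrt(6)*a^3/9 + a^2/2


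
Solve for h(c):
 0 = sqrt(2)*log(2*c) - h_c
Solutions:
 h(c) = C1 + sqrt(2)*c*log(c) - sqrt(2)*c + sqrt(2)*c*log(2)


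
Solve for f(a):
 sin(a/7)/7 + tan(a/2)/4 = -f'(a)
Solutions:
 f(a) = C1 + log(cos(a/2))/2 + cos(a/7)


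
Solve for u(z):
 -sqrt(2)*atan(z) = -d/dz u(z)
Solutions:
 u(z) = C1 + sqrt(2)*(z*atan(z) - log(z^2 + 1)/2)


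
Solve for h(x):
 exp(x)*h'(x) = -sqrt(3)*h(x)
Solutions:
 h(x) = C1*exp(sqrt(3)*exp(-x))


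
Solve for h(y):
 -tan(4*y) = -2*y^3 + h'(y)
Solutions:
 h(y) = C1 + y^4/2 + log(cos(4*y))/4


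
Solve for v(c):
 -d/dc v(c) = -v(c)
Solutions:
 v(c) = C1*exp(c)


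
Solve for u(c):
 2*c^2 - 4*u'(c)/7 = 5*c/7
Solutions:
 u(c) = C1 + 7*c^3/6 - 5*c^2/8


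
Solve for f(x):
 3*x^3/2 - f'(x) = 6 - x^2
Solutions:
 f(x) = C1 + 3*x^4/8 + x^3/3 - 6*x


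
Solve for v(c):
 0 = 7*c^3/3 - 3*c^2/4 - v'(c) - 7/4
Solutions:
 v(c) = C1 + 7*c^4/12 - c^3/4 - 7*c/4


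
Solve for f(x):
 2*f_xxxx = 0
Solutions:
 f(x) = C1 + C2*x + C3*x^2 + C4*x^3


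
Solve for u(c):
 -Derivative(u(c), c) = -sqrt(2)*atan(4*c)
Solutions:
 u(c) = C1 + sqrt(2)*(c*atan(4*c) - log(16*c^2 + 1)/8)


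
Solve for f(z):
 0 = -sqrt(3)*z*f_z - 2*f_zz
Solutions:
 f(z) = C1 + C2*erf(3^(1/4)*z/2)


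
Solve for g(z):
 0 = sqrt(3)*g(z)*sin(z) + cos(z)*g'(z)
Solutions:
 g(z) = C1*cos(z)^(sqrt(3))


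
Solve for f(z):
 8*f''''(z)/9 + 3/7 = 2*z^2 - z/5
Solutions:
 f(z) = C1 + C2*z + C3*z^2 + C4*z^3 + z^6/160 - 3*z^5/1600 - 9*z^4/448


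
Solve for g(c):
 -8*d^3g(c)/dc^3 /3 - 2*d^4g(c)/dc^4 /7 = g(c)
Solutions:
 g(c) = C1*exp(c*(-14 + sqrt(3*42^(2/3)/(sqrt(9562) + 98)^(1/3) + 3*42^(1/3)*(sqrt(9562) + 98)^(1/3) + 196))/6)*sin(c*sqrt(-392 + 3*42^(2/3)/(sqrt(9562) + 98)^(1/3) + 3*42^(1/3)*(sqrt(9562) + 98)^(1/3) + 5488/sqrt(3*42^(2/3)/(sqrt(9562) + 98)^(1/3) + 3*42^(1/3)*(sqrt(9562) + 98)^(1/3) + 196))/6) + C2*exp(c*(-14 + sqrt(3*42^(2/3)/(sqrt(9562) + 98)^(1/3) + 3*42^(1/3)*(sqrt(9562) + 98)^(1/3) + 196))/6)*cos(c*sqrt(-392 + 3*42^(2/3)/(sqrt(9562) + 98)^(1/3) + 3*42^(1/3)*(sqrt(9562) + 98)^(1/3) + 5488/sqrt(3*42^(2/3)/(sqrt(9562) + 98)^(1/3) + 3*42^(1/3)*(sqrt(9562) + 98)^(1/3) + 196))/6) + C3*exp(-c*(14 + sqrt(3*42^(2/3)/(sqrt(9562) + 98)^(1/3) + 3*42^(1/3)*(sqrt(9562) + 98)^(1/3) + 196) + sqrt(-3*42^(1/3)*(sqrt(9562) + 98)^(1/3) - 3*42^(2/3)/(sqrt(9562) + 98)^(1/3) + 5488/sqrt(3*42^(2/3)/(sqrt(9562) + 98)^(1/3) + 3*42^(1/3)*(sqrt(9562) + 98)^(1/3) + 196) + 392))/6) + C4*exp(c*(-sqrt(3*42^(2/3)/(sqrt(9562) + 98)^(1/3) + 3*42^(1/3)*(sqrt(9562) + 98)^(1/3) + 196) - 14 + sqrt(-3*42^(1/3)*(sqrt(9562) + 98)^(1/3) - 3*42^(2/3)/(sqrt(9562) + 98)^(1/3) + 5488/sqrt(3*42^(2/3)/(sqrt(9562) + 98)^(1/3) + 3*42^(1/3)*(sqrt(9562) + 98)^(1/3) + 196) + 392))/6)


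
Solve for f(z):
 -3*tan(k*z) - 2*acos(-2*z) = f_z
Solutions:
 f(z) = C1 - 2*z*acos(-2*z) - sqrt(1 - 4*z^2) - 3*Piecewise((-log(cos(k*z))/k, Ne(k, 0)), (0, True))


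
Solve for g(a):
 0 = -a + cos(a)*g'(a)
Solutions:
 g(a) = C1 + Integral(a/cos(a), a)


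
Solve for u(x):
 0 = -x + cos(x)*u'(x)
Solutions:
 u(x) = C1 + Integral(x/cos(x), x)


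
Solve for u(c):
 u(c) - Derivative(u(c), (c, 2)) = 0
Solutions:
 u(c) = C1*exp(-c) + C2*exp(c)


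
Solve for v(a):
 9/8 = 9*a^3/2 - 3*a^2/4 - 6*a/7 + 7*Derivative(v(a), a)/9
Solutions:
 v(a) = C1 - 81*a^4/56 + 9*a^3/28 + 27*a^2/49 + 81*a/56


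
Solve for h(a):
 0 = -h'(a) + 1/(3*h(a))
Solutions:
 h(a) = -sqrt(C1 + 6*a)/3
 h(a) = sqrt(C1 + 6*a)/3


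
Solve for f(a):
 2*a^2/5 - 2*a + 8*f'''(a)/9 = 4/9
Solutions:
 f(a) = C1 + C2*a + C3*a^2 - 3*a^5/400 + 3*a^4/32 + a^3/12


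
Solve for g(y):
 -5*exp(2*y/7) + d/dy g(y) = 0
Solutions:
 g(y) = C1 + 35*exp(2*y/7)/2


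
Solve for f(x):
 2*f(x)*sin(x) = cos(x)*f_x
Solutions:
 f(x) = C1/cos(x)^2


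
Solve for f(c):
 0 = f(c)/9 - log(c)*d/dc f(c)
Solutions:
 f(c) = C1*exp(li(c)/9)


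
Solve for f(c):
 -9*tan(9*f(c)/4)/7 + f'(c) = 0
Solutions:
 f(c) = -4*asin(C1*exp(81*c/28))/9 + 4*pi/9
 f(c) = 4*asin(C1*exp(81*c/28))/9


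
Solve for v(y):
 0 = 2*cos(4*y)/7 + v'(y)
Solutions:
 v(y) = C1 - sin(4*y)/14


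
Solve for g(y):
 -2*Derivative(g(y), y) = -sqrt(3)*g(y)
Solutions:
 g(y) = C1*exp(sqrt(3)*y/2)


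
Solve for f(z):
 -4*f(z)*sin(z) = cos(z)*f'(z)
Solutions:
 f(z) = C1*cos(z)^4


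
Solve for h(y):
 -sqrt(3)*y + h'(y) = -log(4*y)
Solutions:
 h(y) = C1 + sqrt(3)*y^2/2 - y*log(y) - y*log(4) + y


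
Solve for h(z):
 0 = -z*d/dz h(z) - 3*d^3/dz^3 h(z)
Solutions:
 h(z) = C1 + Integral(C2*airyai(-3^(2/3)*z/3) + C3*airybi(-3^(2/3)*z/3), z)


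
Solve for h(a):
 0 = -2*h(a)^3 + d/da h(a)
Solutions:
 h(a) = -sqrt(2)*sqrt(-1/(C1 + 2*a))/2
 h(a) = sqrt(2)*sqrt(-1/(C1 + 2*a))/2


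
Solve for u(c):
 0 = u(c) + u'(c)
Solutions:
 u(c) = C1*exp(-c)


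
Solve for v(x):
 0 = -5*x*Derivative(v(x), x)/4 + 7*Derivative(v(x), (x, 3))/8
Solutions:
 v(x) = C1 + Integral(C2*airyai(10^(1/3)*7^(2/3)*x/7) + C3*airybi(10^(1/3)*7^(2/3)*x/7), x)


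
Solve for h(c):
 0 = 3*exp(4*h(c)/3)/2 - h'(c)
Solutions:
 h(c) = 3*log(-(-1/(C1 + 6*c))^(1/4)) + 3*log(3)/4
 h(c) = 3*log(-1/(C1 + 6*c))/4 + 3*log(3)/4
 h(c) = 3*log(-I*(-1/(C1 + 6*c))^(1/4)) + 3*log(3)/4
 h(c) = 3*log(I*(-1/(C1 + 6*c))^(1/4)) + 3*log(3)/4


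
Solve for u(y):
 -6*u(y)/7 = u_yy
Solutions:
 u(y) = C1*sin(sqrt(42)*y/7) + C2*cos(sqrt(42)*y/7)


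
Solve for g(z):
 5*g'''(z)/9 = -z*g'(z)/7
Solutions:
 g(z) = C1 + Integral(C2*airyai(-105^(2/3)*z/35) + C3*airybi(-105^(2/3)*z/35), z)


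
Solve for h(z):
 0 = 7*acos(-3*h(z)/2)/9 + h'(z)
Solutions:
 Integral(1/acos(-3*_y/2), (_y, h(z))) = C1 - 7*z/9


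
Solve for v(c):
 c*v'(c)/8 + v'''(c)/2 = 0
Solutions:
 v(c) = C1 + Integral(C2*airyai(-2^(1/3)*c/2) + C3*airybi(-2^(1/3)*c/2), c)


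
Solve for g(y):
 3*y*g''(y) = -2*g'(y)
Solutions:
 g(y) = C1 + C2*y^(1/3)


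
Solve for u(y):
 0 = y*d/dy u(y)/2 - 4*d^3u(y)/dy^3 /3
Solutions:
 u(y) = C1 + Integral(C2*airyai(3^(1/3)*y/2) + C3*airybi(3^(1/3)*y/2), y)


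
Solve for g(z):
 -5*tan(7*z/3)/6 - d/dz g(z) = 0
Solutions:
 g(z) = C1 + 5*log(cos(7*z/3))/14


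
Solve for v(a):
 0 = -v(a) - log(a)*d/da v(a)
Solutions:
 v(a) = C1*exp(-li(a))


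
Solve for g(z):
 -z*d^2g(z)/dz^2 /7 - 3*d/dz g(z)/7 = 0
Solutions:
 g(z) = C1 + C2/z^2


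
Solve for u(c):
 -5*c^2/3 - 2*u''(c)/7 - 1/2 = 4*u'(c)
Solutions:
 u(c) = C1 + C2*exp(-14*c) - 5*c^3/36 + 5*c^2/168 - 19*c/147


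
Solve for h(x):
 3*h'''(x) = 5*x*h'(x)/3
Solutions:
 h(x) = C1 + Integral(C2*airyai(15^(1/3)*x/3) + C3*airybi(15^(1/3)*x/3), x)


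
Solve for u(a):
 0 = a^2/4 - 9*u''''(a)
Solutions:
 u(a) = C1 + C2*a + C3*a^2 + C4*a^3 + a^6/12960


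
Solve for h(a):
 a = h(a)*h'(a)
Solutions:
 h(a) = -sqrt(C1 + a^2)
 h(a) = sqrt(C1 + a^2)


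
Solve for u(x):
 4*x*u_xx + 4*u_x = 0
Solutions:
 u(x) = C1 + C2*log(x)


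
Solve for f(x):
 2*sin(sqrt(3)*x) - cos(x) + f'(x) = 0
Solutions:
 f(x) = C1 + sin(x) + 2*sqrt(3)*cos(sqrt(3)*x)/3


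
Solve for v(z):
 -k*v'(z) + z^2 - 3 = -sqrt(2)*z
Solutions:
 v(z) = C1 + z^3/(3*k) + sqrt(2)*z^2/(2*k) - 3*z/k


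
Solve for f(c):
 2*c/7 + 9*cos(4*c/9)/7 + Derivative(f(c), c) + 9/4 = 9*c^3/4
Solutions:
 f(c) = C1 + 9*c^4/16 - c^2/7 - 9*c/4 - 81*sin(4*c/9)/28


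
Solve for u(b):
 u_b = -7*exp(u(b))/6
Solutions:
 u(b) = log(1/(C1 + 7*b)) + log(6)


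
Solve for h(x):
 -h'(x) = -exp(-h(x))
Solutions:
 h(x) = log(C1 + x)


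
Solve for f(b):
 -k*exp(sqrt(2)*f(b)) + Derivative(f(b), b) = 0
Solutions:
 f(b) = sqrt(2)*(2*log(-1/(C1 + b*k)) - log(2))/4


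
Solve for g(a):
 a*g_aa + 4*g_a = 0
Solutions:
 g(a) = C1 + C2/a^3


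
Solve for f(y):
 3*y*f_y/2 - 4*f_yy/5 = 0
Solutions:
 f(y) = C1 + C2*erfi(sqrt(15)*y/4)


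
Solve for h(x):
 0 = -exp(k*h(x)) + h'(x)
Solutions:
 h(x) = Piecewise((log(-1/(C1*k + k*x))/k, Ne(k, 0)), (nan, True))
 h(x) = Piecewise((C1 + x, Eq(k, 0)), (nan, True))


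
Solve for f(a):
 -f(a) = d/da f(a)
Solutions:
 f(a) = C1*exp(-a)


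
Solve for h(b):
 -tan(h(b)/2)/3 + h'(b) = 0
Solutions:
 h(b) = -2*asin(C1*exp(b/6)) + 2*pi
 h(b) = 2*asin(C1*exp(b/6))


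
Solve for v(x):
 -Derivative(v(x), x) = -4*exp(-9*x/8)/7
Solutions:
 v(x) = C1 - 32*exp(-9*x/8)/63


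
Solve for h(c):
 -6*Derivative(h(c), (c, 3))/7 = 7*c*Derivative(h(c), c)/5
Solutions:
 h(c) = C1 + Integral(C2*airyai(-210^(2/3)*c/30) + C3*airybi(-210^(2/3)*c/30), c)


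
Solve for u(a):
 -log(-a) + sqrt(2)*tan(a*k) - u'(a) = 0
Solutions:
 u(a) = C1 - a*log(-a) + a + sqrt(2)*Piecewise((-log(cos(a*k))/k, Ne(k, 0)), (0, True))


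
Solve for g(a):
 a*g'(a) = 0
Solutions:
 g(a) = C1


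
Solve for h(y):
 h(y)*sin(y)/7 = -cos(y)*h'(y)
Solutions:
 h(y) = C1*cos(y)^(1/7)


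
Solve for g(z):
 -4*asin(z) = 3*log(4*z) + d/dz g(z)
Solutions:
 g(z) = C1 - 3*z*log(z) - 4*z*asin(z) - 6*z*log(2) + 3*z - 4*sqrt(1 - z^2)


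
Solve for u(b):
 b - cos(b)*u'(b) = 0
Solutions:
 u(b) = C1 + Integral(b/cos(b), b)


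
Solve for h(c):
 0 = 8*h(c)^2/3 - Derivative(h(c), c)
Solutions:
 h(c) = -3/(C1 + 8*c)


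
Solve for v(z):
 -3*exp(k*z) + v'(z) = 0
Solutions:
 v(z) = C1 + 3*exp(k*z)/k


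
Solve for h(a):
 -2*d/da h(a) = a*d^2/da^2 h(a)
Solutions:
 h(a) = C1 + C2/a


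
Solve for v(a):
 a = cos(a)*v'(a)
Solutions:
 v(a) = C1 + Integral(a/cos(a), a)


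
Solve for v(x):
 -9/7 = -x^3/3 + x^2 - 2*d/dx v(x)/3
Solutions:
 v(x) = C1 - x^4/8 + x^3/2 + 27*x/14


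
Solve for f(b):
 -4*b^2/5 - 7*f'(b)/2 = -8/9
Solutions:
 f(b) = C1 - 8*b^3/105 + 16*b/63


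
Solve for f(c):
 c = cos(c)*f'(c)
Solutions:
 f(c) = C1 + Integral(c/cos(c), c)


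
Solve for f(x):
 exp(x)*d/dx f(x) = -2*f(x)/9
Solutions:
 f(x) = C1*exp(2*exp(-x)/9)


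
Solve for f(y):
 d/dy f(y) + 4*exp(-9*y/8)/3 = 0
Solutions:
 f(y) = C1 + 32*exp(-9*y/8)/27


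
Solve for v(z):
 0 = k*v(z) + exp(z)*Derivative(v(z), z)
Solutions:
 v(z) = C1*exp(k*exp(-z))


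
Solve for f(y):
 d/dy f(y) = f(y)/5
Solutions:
 f(y) = C1*exp(y/5)


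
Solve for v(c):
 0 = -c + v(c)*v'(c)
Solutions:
 v(c) = -sqrt(C1 + c^2)
 v(c) = sqrt(C1 + c^2)


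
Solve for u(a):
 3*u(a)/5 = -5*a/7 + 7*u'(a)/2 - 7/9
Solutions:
 u(a) = C1*exp(6*a/35) - 25*a/21 - 445/54


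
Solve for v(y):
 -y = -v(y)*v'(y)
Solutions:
 v(y) = -sqrt(C1 + y^2)
 v(y) = sqrt(C1 + y^2)


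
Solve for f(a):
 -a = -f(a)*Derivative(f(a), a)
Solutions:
 f(a) = -sqrt(C1 + a^2)
 f(a) = sqrt(C1 + a^2)


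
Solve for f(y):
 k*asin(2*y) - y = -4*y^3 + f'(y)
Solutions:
 f(y) = C1 + k*(y*asin(2*y) + sqrt(1 - 4*y^2)/2) + y^4 - y^2/2


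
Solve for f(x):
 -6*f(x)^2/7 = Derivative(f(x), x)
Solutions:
 f(x) = 7/(C1 + 6*x)


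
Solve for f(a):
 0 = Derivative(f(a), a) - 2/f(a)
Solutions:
 f(a) = -sqrt(C1 + 4*a)
 f(a) = sqrt(C1 + 4*a)


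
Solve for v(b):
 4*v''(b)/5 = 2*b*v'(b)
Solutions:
 v(b) = C1 + C2*erfi(sqrt(5)*b/2)


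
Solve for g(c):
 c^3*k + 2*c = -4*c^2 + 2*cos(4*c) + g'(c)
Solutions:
 g(c) = C1 + c^4*k/4 + 4*c^3/3 + c^2 - sin(4*c)/2


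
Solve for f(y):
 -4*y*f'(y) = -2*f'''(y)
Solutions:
 f(y) = C1 + Integral(C2*airyai(2^(1/3)*y) + C3*airybi(2^(1/3)*y), y)


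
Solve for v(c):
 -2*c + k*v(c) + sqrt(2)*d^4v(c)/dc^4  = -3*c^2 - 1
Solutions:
 v(c) = C1*exp(-2^(7/8)*c*(-k)^(1/4)/2) + C2*exp(2^(7/8)*c*(-k)^(1/4)/2) + C3*exp(-2^(7/8)*I*c*(-k)^(1/4)/2) + C4*exp(2^(7/8)*I*c*(-k)^(1/4)/2) - 3*c^2/k + 2*c/k - 1/k


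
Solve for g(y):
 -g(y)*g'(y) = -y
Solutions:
 g(y) = -sqrt(C1 + y^2)
 g(y) = sqrt(C1 + y^2)


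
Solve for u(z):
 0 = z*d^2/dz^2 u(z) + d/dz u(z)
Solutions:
 u(z) = C1 + C2*log(z)


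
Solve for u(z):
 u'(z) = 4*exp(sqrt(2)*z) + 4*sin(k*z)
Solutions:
 u(z) = C1 + 2*sqrt(2)*exp(sqrt(2)*z) - 4*cos(k*z)/k


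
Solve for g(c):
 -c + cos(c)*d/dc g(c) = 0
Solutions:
 g(c) = C1 + Integral(c/cos(c), c)


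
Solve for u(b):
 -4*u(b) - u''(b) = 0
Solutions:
 u(b) = C1*sin(2*b) + C2*cos(2*b)


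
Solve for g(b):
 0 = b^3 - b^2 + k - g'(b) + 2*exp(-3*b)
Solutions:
 g(b) = C1 + b^4/4 - b^3/3 + b*k - 2*exp(-3*b)/3


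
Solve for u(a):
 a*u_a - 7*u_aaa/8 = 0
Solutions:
 u(a) = C1 + Integral(C2*airyai(2*7^(2/3)*a/7) + C3*airybi(2*7^(2/3)*a/7), a)


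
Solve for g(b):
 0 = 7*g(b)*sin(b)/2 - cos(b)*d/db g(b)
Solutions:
 g(b) = C1/cos(b)^(7/2)


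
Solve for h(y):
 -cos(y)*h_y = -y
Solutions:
 h(y) = C1 + Integral(y/cos(y), y)


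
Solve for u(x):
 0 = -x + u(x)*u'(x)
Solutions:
 u(x) = -sqrt(C1 + x^2)
 u(x) = sqrt(C1 + x^2)


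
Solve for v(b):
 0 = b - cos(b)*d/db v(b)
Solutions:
 v(b) = C1 + Integral(b/cos(b), b)


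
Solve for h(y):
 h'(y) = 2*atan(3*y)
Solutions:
 h(y) = C1 + 2*y*atan(3*y) - log(9*y^2 + 1)/3


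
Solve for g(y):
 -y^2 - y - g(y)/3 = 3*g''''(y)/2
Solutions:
 g(y) = -3*y^2 - 3*y + (C1*sin(2^(3/4)*sqrt(3)*y/6) + C2*cos(2^(3/4)*sqrt(3)*y/6))*exp(-2^(3/4)*sqrt(3)*y/6) + (C3*sin(2^(3/4)*sqrt(3)*y/6) + C4*cos(2^(3/4)*sqrt(3)*y/6))*exp(2^(3/4)*sqrt(3)*y/6)


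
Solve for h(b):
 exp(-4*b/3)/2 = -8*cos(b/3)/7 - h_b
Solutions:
 h(b) = C1 - 24*sin(b/3)/7 + 3*exp(-4*b/3)/8


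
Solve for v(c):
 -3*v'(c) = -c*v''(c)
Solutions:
 v(c) = C1 + C2*c^4


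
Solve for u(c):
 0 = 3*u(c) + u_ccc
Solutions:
 u(c) = C3*exp(-3^(1/3)*c) + (C1*sin(3^(5/6)*c/2) + C2*cos(3^(5/6)*c/2))*exp(3^(1/3)*c/2)


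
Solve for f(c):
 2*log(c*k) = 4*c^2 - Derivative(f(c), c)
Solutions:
 f(c) = C1 + 4*c^3/3 - 2*c*log(c*k) + 2*c


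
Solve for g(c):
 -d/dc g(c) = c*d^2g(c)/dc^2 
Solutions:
 g(c) = C1 + C2*log(c)


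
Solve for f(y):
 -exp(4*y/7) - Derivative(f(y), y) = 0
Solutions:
 f(y) = C1 - 7*exp(4*y/7)/4


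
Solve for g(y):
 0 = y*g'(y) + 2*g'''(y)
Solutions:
 g(y) = C1 + Integral(C2*airyai(-2^(2/3)*y/2) + C3*airybi(-2^(2/3)*y/2), y)


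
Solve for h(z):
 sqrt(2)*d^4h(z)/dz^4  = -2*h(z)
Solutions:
 h(z) = (C1*sin(2^(5/8)*z/2) + C2*cos(2^(5/8)*z/2))*exp(-2^(5/8)*z/2) + (C3*sin(2^(5/8)*z/2) + C4*cos(2^(5/8)*z/2))*exp(2^(5/8)*z/2)


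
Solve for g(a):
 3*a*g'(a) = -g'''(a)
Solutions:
 g(a) = C1 + Integral(C2*airyai(-3^(1/3)*a) + C3*airybi(-3^(1/3)*a), a)


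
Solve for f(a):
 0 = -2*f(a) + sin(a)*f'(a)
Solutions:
 f(a) = C1*(cos(a) - 1)/(cos(a) + 1)


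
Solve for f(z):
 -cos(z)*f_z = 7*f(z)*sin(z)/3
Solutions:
 f(z) = C1*cos(z)^(7/3)


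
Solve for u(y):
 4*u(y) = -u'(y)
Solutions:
 u(y) = C1*exp(-4*y)


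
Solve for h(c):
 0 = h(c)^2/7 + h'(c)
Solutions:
 h(c) = 7/(C1 + c)


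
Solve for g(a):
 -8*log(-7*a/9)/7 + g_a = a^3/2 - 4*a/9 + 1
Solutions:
 g(a) = C1 + a^4/8 - 2*a^2/9 + 8*a*log(-a)/7 + a*(-16*log(3) - 1 + 8*log(7))/7


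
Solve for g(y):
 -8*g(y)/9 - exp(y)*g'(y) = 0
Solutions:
 g(y) = C1*exp(8*exp(-y)/9)
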